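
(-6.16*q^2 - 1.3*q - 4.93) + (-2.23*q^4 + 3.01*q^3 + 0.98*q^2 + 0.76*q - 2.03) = -2.23*q^4 + 3.01*q^3 - 5.18*q^2 - 0.54*q - 6.96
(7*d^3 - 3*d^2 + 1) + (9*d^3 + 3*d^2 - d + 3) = 16*d^3 - d + 4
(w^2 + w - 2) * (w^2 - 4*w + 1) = w^4 - 3*w^3 - 5*w^2 + 9*w - 2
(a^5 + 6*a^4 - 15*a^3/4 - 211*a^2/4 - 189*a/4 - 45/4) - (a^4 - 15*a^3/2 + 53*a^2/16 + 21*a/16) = a^5 + 5*a^4 + 15*a^3/4 - 897*a^2/16 - 777*a/16 - 45/4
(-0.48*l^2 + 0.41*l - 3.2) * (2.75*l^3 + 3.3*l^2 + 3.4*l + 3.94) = -1.32*l^5 - 0.4565*l^4 - 9.079*l^3 - 11.0572*l^2 - 9.2646*l - 12.608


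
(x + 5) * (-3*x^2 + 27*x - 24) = -3*x^3 + 12*x^2 + 111*x - 120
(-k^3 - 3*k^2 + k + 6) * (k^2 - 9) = -k^5 - 3*k^4 + 10*k^3 + 33*k^2 - 9*k - 54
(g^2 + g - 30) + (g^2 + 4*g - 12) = 2*g^2 + 5*g - 42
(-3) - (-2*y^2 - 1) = 2*y^2 - 2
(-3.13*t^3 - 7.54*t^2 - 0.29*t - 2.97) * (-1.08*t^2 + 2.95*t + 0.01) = 3.3804*t^5 - 1.0903*t^4 - 21.9611*t^3 + 2.2767*t^2 - 8.7644*t - 0.0297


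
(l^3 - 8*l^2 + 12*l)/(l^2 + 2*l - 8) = l*(l - 6)/(l + 4)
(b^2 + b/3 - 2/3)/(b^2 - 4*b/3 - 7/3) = (3*b - 2)/(3*b - 7)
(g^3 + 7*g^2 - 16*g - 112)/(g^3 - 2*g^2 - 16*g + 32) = (g + 7)/(g - 2)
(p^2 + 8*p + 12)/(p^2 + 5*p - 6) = (p + 2)/(p - 1)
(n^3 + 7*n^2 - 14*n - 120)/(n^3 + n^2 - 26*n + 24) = (n + 5)/(n - 1)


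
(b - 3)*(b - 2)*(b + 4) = b^3 - b^2 - 14*b + 24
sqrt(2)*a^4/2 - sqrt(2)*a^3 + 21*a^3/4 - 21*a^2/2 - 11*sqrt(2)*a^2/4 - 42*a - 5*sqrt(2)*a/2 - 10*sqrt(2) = (a/2 + 1)*(a - 4)*(a + 5*sqrt(2))*(sqrt(2)*a + 1/2)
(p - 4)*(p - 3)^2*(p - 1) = p^4 - 11*p^3 + 43*p^2 - 69*p + 36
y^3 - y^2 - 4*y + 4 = (y - 2)*(y - 1)*(y + 2)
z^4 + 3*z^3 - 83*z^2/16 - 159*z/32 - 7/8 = (z - 7/4)*(z + 1/4)*(z + 1/2)*(z + 4)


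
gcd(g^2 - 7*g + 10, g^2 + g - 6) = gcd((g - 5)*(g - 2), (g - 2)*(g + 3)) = g - 2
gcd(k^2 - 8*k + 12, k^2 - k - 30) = k - 6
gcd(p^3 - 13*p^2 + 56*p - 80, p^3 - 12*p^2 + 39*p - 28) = p - 4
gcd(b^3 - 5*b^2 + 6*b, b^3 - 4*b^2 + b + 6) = b^2 - 5*b + 6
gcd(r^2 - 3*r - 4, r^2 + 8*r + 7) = r + 1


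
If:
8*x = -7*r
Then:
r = -8*x/7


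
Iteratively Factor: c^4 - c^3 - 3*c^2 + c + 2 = (c - 2)*(c^3 + c^2 - c - 1) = (c - 2)*(c - 1)*(c^2 + 2*c + 1) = (c - 2)*(c - 1)*(c + 1)*(c + 1)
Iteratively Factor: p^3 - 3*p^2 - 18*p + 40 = (p - 2)*(p^2 - p - 20) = (p - 5)*(p - 2)*(p + 4)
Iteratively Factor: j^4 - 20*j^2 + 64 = (j - 2)*(j^3 + 2*j^2 - 16*j - 32) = (j - 2)*(j + 4)*(j^2 - 2*j - 8) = (j - 2)*(j + 2)*(j + 4)*(j - 4)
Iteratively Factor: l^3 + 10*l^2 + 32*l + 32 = (l + 2)*(l^2 + 8*l + 16) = (l + 2)*(l + 4)*(l + 4)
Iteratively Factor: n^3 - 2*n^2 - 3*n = (n + 1)*(n^2 - 3*n) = n*(n + 1)*(n - 3)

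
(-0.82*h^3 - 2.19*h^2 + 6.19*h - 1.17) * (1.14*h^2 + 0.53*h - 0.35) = -0.9348*h^5 - 2.9312*h^4 + 6.1829*h^3 + 2.7134*h^2 - 2.7866*h + 0.4095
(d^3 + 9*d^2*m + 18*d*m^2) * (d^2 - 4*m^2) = d^5 + 9*d^4*m + 14*d^3*m^2 - 36*d^2*m^3 - 72*d*m^4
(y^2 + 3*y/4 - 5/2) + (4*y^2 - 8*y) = 5*y^2 - 29*y/4 - 5/2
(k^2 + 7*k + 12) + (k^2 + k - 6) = 2*k^2 + 8*k + 6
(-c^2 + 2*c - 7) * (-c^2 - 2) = c^4 - 2*c^3 + 9*c^2 - 4*c + 14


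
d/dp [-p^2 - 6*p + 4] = -2*p - 6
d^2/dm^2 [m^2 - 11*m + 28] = 2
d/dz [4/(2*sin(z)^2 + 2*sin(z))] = -(4/tan(z) + 2*cos(z)/sin(z)^2)/(sin(z) + 1)^2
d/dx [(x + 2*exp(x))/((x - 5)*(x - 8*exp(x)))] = ((x - 5)*(x - 8*exp(x))*(2*exp(x) + 1) + (x - 5)*(x + 2*exp(x))*(8*exp(x) - 1) - (x - 8*exp(x))*(x + 2*exp(x)))/((x - 5)^2*(x - 8*exp(x))^2)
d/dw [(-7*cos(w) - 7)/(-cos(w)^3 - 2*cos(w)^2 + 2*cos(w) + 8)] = 56*(11*cos(w) + 5*cos(2*w) + cos(3*w) + 17)*sin(w)/(-8*sin(w)^2 - 5*cos(w) + cos(3*w) - 24)^2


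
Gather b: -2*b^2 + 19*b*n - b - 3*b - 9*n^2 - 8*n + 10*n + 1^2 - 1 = -2*b^2 + b*(19*n - 4) - 9*n^2 + 2*n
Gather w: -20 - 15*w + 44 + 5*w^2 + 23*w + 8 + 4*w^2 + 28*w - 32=9*w^2 + 36*w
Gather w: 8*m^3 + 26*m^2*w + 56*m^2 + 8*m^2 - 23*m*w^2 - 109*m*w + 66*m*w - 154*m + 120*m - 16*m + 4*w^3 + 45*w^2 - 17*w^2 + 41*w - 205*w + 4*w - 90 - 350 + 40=8*m^3 + 64*m^2 - 50*m + 4*w^3 + w^2*(28 - 23*m) + w*(26*m^2 - 43*m - 160) - 400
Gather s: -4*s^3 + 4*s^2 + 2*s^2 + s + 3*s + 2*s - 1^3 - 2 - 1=-4*s^3 + 6*s^2 + 6*s - 4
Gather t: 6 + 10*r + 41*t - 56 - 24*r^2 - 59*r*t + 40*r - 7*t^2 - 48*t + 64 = -24*r^2 + 50*r - 7*t^2 + t*(-59*r - 7) + 14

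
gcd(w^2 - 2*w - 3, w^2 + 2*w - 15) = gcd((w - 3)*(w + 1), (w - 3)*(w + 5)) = w - 3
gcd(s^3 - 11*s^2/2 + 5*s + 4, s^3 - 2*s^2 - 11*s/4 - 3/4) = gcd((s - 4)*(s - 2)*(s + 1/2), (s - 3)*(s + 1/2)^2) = s + 1/2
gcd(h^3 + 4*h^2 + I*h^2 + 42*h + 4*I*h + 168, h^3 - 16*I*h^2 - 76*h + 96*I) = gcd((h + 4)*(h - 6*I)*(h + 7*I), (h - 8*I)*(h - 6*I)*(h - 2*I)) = h - 6*I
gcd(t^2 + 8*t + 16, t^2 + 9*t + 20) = t + 4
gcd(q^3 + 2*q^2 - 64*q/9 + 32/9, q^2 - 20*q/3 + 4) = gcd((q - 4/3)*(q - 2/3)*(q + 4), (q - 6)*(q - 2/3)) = q - 2/3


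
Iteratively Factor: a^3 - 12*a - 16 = (a + 2)*(a^2 - 2*a - 8) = (a + 2)^2*(a - 4)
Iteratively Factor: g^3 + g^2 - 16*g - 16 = (g - 4)*(g^2 + 5*g + 4) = (g - 4)*(g + 4)*(g + 1)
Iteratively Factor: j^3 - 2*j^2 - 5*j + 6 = (j - 3)*(j^2 + j - 2) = (j - 3)*(j + 2)*(j - 1)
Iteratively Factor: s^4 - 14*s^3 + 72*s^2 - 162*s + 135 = (s - 5)*(s^3 - 9*s^2 + 27*s - 27) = (s - 5)*(s - 3)*(s^2 - 6*s + 9) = (s - 5)*(s - 3)^2*(s - 3)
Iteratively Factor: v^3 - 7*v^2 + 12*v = (v - 4)*(v^2 - 3*v) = (v - 4)*(v - 3)*(v)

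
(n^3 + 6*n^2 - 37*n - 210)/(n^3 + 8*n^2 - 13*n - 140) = (n - 6)/(n - 4)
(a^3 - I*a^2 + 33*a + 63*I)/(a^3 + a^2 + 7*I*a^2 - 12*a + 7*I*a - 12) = (a^2 - 4*I*a + 21)/(a^2 + a*(1 + 4*I) + 4*I)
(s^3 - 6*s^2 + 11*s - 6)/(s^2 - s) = s - 5 + 6/s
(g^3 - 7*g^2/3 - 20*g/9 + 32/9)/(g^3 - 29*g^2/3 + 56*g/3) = (3*g^2 + g - 4)/(3*g*(g - 7))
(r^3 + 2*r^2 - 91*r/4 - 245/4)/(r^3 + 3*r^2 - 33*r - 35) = (r^2 + 7*r + 49/4)/(r^2 + 8*r + 7)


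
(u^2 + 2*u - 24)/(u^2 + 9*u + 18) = (u - 4)/(u + 3)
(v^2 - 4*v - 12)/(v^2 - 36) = (v + 2)/(v + 6)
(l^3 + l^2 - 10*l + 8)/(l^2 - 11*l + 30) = (l^3 + l^2 - 10*l + 8)/(l^2 - 11*l + 30)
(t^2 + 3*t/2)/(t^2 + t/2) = (2*t + 3)/(2*t + 1)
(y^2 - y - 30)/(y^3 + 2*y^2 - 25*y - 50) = (y - 6)/(y^2 - 3*y - 10)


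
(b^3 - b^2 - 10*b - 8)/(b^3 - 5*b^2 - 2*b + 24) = (b + 1)/(b - 3)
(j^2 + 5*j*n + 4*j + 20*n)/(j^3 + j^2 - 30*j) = (j^2 + 5*j*n + 4*j + 20*n)/(j*(j^2 + j - 30))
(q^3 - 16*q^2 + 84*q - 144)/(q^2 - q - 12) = (q^2 - 12*q + 36)/(q + 3)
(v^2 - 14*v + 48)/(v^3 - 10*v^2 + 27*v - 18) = (v - 8)/(v^2 - 4*v + 3)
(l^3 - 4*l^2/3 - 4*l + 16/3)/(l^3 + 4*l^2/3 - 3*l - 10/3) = (3*l^2 - 10*l + 8)/(3*l^2 - 2*l - 5)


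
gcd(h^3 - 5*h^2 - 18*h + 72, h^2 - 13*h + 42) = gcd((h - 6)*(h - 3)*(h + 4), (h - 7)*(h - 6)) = h - 6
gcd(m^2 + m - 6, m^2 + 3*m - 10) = m - 2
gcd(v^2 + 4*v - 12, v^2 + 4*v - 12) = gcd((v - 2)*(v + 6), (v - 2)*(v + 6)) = v^2 + 4*v - 12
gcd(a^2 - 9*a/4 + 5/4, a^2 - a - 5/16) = a - 5/4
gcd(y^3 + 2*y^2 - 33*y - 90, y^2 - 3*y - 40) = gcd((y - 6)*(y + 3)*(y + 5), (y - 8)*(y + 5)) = y + 5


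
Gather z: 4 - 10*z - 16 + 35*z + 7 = 25*z - 5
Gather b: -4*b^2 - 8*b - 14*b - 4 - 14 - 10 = -4*b^2 - 22*b - 28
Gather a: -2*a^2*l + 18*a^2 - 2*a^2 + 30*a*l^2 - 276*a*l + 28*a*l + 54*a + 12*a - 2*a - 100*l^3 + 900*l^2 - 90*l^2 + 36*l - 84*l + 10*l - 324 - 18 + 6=a^2*(16 - 2*l) + a*(30*l^2 - 248*l + 64) - 100*l^3 + 810*l^2 - 38*l - 336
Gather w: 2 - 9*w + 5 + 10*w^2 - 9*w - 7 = 10*w^2 - 18*w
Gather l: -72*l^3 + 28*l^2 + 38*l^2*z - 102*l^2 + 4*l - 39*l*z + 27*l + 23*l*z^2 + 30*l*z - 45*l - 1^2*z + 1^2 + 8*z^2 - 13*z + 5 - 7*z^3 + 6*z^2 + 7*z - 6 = -72*l^3 + l^2*(38*z - 74) + l*(23*z^2 - 9*z - 14) - 7*z^3 + 14*z^2 - 7*z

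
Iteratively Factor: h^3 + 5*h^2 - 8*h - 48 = (h + 4)*(h^2 + h - 12) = (h + 4)^2*(h - 3)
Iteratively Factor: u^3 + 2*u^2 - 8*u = (u)*(u^2 + 2*u - 8) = u*(u + 4)*(u - 2)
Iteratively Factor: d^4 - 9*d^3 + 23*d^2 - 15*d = (d - 5)*(d^3 - 4*d^2 + 3*d) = d*(d - 5)*(d^2 - 4*d + 3) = d*(d - 5)*(d - 3)*(d - 1)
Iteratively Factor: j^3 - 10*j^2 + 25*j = (j - 5)*(j^2 - 5*j) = (j - 5)^2*(j)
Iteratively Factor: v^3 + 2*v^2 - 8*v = (v + 4)*(v^2 - 2*v) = (v - 2)*(v + 4)*(v)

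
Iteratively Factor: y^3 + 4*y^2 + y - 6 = (y - 1)*(y^2 + 5*y + 6) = (y - 1)*(y + 2)*(y + 3)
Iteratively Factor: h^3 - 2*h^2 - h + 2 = (h - 2)*(h^2 - 1) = (h - 2)*(h + 1)*(h - 1)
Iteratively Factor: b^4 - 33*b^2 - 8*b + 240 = (b + 4)*(b^3 - 4*b^2 - 17*b + 60) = (b - 5)*(b + 4)*(b^2 + b - 12) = (b - 5)*(b + 4)^2*(b - 3)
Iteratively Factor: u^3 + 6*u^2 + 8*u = (u + 4)*(u^2 + 2*u) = (u + 2)*(u + 4)*(u)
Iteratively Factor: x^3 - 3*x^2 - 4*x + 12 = (x - 3)*(x^2 - 4) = (x - 3)*(x - 2)*(x + 2)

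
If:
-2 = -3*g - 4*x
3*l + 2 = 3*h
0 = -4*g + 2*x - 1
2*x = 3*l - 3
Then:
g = 0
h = 2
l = 4/3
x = 1/2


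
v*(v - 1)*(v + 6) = v^3 + 5*v^2 - 6*v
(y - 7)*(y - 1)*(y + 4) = y^3 - 4*y^2 - 25*y + 28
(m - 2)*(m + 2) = m^2 - 4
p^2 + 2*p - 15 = (p - 3)*(p + 5)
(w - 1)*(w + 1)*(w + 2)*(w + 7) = w^4 + 9*w^3 + 13*w^2 - 9*w - 14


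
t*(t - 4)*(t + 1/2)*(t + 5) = t^4 + 3*t^3/2 - 39*t^2/2 - 10*t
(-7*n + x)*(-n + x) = 7*n^2 - 8*n*x + x^2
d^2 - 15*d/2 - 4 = (d - 8)*(d + 1/2)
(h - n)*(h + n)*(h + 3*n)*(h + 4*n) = h^4 + 7*h^3*n + 11*h^2*n^2 - 7*h*n^3 - 12*n^4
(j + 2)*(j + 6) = j^2 + 8*j + 12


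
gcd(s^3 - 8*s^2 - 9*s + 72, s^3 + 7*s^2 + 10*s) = 1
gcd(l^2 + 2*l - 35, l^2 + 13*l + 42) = l + 7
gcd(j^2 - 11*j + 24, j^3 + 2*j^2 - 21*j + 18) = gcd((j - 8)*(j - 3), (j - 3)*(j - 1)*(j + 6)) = j - 3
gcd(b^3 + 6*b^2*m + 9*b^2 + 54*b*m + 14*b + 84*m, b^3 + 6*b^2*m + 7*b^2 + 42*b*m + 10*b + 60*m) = b^2 + 6*b*m + 2*b + 12*m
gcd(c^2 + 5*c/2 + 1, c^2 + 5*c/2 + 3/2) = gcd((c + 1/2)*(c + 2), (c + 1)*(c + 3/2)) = 1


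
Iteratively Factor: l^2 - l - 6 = (l + 2)*(l - 3)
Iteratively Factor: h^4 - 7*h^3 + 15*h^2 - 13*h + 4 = (h - 1)*(h^3 - 6*h^2 + 9*h - 4) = (h - 1)^2*(h^2 - 5*h + 4) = (h - 4)*(h - 1)^2*(h - 1)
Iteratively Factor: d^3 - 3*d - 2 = (d + 1)*(d^2 - d - 2) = (d + 1)^2*(d - 2)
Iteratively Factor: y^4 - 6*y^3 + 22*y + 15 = (y - 5)*(y^3 - y^2 - 5*y - 3) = (y - 5)*(y + 1)*(y^2 - 2*y - 3) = (y - 5)*(y + 1)^2*(y - 3)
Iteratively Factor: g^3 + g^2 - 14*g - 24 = (g + 3)*(g^2 - 2*g - 8) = (g - 4)*(g + 3)*(g + 2)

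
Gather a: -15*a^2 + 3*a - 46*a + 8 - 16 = -15*a^2 - 43*a - 8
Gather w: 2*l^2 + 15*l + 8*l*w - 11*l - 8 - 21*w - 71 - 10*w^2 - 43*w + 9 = 2*l^2 + 4*l - 10*w^2 + w*(8*l - 64) - 70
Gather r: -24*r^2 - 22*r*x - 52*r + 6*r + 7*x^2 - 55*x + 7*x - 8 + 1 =-24*r^2 + r*(-22*x - 46) + 7*x^2 - 48*x - 7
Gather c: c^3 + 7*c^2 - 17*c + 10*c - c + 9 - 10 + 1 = c^3 + 7*c^2 - 8*c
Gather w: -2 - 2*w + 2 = -2*w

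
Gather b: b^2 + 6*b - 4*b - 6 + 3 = b^2 + 2*b - 3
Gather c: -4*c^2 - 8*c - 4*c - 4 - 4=-4*c^2 - 12*c - 8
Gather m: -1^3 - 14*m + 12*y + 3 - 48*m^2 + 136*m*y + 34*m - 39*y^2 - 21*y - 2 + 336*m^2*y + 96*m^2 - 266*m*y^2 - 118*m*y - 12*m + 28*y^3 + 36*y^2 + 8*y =m^2*(336*y + 48) + m*(-266*y^2 + 18*y + 8) + 28*y^3 - 3*y^2 - y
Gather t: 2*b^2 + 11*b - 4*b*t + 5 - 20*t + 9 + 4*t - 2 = 2*b^2 + 11*b + t*(-4*b - 16) + 12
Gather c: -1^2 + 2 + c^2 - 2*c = c^2 - 2*c + 1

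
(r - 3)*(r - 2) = r^2 - 5*r + 6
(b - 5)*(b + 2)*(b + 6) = b^3 + 3*b^2 - 28*b - 60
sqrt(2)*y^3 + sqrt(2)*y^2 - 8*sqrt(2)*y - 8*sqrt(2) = (y - 2*sqrt(2))*(y + 2*sqrt(2))*(sqrt(2)*y + sqrt(2))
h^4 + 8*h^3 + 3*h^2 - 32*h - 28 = (h - 2)*(h + 1)*(h + 2)*(h + 7)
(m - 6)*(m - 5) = m^2 - 11*m + 30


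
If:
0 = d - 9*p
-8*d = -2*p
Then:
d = 0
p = 0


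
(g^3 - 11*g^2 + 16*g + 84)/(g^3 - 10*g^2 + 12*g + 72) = (g - 7)/(g - 6)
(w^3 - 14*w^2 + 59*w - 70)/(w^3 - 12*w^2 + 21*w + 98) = (w^2 - 7*w + 10)/(w^2 - 5*w - 14)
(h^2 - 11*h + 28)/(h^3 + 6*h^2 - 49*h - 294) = (h - 4)/(h^2 + 13*h + 42)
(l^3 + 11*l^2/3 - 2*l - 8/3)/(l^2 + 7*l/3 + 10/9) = 3*(l^2 + 3*l - 4)/(3*l + 5)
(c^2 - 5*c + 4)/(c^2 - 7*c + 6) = (c - 4)/(c - 6)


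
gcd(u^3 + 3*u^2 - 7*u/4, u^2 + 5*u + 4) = 1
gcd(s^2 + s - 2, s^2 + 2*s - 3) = s - 1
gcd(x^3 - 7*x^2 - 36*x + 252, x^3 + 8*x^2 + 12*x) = x + 6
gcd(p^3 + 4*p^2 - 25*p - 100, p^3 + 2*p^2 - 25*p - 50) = p^2 - 25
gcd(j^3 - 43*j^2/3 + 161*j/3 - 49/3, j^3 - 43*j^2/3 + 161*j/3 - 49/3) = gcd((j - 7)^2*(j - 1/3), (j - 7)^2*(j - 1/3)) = j^3 - 43*j^2/3 + 161*j/3 - 49/3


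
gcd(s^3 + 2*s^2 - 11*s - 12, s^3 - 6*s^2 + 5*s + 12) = s^2 - 2*s - 3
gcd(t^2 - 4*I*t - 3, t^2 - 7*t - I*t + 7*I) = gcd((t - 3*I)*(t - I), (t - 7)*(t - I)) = t - I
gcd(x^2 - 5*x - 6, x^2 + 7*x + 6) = x + 1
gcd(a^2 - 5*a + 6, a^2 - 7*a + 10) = a - 2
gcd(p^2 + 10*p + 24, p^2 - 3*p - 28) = p + 4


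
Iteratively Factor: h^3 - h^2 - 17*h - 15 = (h + 1)*(h^2 - 2*h - 15) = (h - 5)*(h + 1)*(h + 3)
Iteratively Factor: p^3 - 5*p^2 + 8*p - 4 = (p - 2)*(p^2 - 3*p + 2) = (p - 2)*(p - 1)*(p - 2)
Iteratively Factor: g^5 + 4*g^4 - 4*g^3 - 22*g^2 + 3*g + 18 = (g + 3)*(g^4 + g^3 - 7*g^2 - g + 6) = (g + 1)*(g + 3)*(g^3 - 7*g + 6) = (g + 1)*(g + 3)^2*(g^2 - 3*g + 2) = (g - 2)*(g + 1)*(g + 3)^2*(g - 1)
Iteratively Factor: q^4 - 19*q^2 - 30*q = (q + 2)*(q^3 - 2*q^2 - 15*q) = (q + 2)*(q + 3)*(q^2 - 5*q) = q*(q + 2)*(q + 3)*(q - 5)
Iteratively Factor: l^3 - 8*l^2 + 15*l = (l - 5)*(l^2 - 3*l) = (l - 5)*(l - 3)*(l)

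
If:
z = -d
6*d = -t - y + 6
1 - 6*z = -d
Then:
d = -1/7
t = 48/7 - y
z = 1/7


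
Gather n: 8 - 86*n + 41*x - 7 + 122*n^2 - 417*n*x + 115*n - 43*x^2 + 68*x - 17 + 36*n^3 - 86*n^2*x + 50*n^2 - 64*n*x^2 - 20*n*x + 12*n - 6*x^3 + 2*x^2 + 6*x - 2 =36*n^3 + n^2*(172 - 86*x) + n*(-64*x^2 - 437*x + 41) - 6*x^3 - 41*x^2 + 115*x - 18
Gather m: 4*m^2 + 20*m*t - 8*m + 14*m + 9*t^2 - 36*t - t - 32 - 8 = 4*m^2 + m*(20*t + 6) + 9*t^2 - 37*t - 40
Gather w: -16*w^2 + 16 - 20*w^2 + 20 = 36 - 36*w^2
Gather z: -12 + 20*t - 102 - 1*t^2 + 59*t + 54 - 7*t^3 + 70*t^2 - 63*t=-7*t^3 + 69*t^2 + 16*t - 60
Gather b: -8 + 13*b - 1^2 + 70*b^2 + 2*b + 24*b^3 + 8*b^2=24*b^3 + 78*b^2 + 15*b - 9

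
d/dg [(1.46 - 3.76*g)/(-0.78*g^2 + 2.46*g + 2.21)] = (-2.9328*g^2 + 2.2776*g - 11.9012)/(0.6084*g^4 - 3.8376*g^3 + 2.604*g^2 + 10.8732*g + 4.8841)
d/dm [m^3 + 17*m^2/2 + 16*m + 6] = 3*m^2 + 17*m + 16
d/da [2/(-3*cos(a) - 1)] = -6*sin(a)/(3*cos(a) + 1)^2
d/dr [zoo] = 0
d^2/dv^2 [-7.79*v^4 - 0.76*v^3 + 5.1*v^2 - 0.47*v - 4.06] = -93.48*v^2 - 4.56*v + 10.2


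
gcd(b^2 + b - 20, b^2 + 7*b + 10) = b + 5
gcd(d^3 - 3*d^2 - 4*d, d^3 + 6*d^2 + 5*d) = d^2 + d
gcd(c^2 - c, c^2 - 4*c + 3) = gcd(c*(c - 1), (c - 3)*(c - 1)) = c - 1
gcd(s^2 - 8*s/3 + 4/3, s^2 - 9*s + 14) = s - 2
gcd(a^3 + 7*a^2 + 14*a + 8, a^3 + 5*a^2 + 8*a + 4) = a^2 + 3*a + 2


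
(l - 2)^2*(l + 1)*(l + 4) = l^4 + l^3 - 12*l^2 + 4*l + 16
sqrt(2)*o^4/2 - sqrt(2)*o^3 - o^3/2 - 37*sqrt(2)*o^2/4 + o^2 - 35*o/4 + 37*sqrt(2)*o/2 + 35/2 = (o - 2)*(o - 7*sqrt(2)/2)*(o + 5*sqrt(2)/2)*(sqrt(2)*o/2 + 1/2)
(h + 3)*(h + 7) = h^2 + 10*h + 21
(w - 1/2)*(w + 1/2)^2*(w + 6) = w^4 + 13*w^3/2 + 11*w^2/4 - 13*w/8 - 3/4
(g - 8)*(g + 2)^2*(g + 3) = g^4 - g^3 - 40*g^2 - 116*g - 96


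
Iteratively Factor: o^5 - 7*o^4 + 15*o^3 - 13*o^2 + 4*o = (o - 1)*(o^4 - 6*o^3 + 9*o^2 - 4*o) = o*(o - 1)*(o^3 - 6*o^2 + 9*o - 4) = o*(o - 1)^2*(o^2 - 5*o + 4) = o*(o - 4)*(o - 1)^2*(o - 1)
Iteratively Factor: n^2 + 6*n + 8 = (n + 2)*(n + 4)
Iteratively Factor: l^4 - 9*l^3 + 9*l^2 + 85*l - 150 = (l - 5)*(l^3 - 4*l^2 - 11*l + 30) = (l - 5)*(l - 2)*(l^2 - 2*l - 15) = (l - 5)*(l - 2)*(l + 3)*(l - 5)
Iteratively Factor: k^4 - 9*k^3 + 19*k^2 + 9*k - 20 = (k + 1)*(k^3 - 10*k^2 + 29*k - 20) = (k - 1)*(k + 1)*(k^2 - 9*k + 20) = (k - 5)*(k - 1)*(k + 1)*(k - 4)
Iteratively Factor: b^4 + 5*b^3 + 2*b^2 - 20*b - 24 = (b + 2)*(b^3 + 3*b^2 - 4*b - 12) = (b - 2)*(b + 2)*(b^2 + 5*b + 6) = (b - 2)*(b + 2)^2*(b + 3)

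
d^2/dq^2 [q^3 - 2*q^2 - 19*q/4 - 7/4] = 6*q - 4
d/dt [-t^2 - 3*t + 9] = -2*t - 3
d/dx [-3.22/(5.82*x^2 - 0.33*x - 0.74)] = (37.4808*x - 1.0626)/(-5.82*x^2 + 0.33*x + 0.74)^2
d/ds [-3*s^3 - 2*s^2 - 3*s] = -9*s^2 - 4*s - 3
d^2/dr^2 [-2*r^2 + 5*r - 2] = -4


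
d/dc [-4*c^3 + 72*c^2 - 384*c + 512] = -12*c^2 + 144*c - 384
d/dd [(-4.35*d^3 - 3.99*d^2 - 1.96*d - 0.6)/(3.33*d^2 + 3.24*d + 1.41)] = (-14.4855*d^4 - 28.188*d^3 - 24.8013*d^2 - 7.2558*d - 0.8196)/(11.0889*d^4 + 21.5784*d^3 + 19.8882*d^2 + 9.1368*d + 1.9881)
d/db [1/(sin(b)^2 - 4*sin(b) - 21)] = 2*(2 - sin(b))*cos(b)/((sin(b) - 7)^2*(sin(b) + 3)^2)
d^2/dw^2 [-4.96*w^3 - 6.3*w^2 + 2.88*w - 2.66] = -29.76*w - 12.6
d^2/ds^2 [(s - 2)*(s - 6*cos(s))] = 2*(3*s - 6)*cos(s) + 12*sin(s) + 2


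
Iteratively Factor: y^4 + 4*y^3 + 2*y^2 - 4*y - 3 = (y + 1)*(y^3 + 3*y^2 - y - 3) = (y + 1)^2*(y^2 + 2*y - 3) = (y - 1)*(y + 1)^2*(y + 3)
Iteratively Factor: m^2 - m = (m)*(m - 1)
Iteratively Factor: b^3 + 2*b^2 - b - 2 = (b - 1)*(b^2 + 3*b + 2) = (b - 1)*(b + 1)*(b + 2)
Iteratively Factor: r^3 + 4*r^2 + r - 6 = (r + 2)*(r^2 + 2*r - 3) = (r + 2)*(r + 3)*(r - 1)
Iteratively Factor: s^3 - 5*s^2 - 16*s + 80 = (s + 4)*(s^2 - 9*s + 20) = (s - 4)*(s + 4)*(s - 5)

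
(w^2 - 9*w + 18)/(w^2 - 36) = (w - 3)/(w + 6)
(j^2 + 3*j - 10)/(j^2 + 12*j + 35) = (j - 2)/(j + 7)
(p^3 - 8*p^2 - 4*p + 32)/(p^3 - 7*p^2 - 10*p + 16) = (p - 2)/(p - 1)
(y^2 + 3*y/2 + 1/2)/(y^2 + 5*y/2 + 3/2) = (2*y + 1)/(2*y + 3)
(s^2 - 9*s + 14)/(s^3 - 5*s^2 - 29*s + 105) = (s - 2)/(s^2 + 2*s - 15)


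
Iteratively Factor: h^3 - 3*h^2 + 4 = (h - 2)*(h^2 - h - 2) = (h - 2)*(h + 1)*(h - 2)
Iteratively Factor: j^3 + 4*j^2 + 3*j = (j + 1)*(j^2 + 3*j) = j*(j + 1)*(j + 3)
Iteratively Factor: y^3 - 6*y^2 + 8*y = (y)*(y^2 - 6*y + 8) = y*(y - 2)*(y - 4)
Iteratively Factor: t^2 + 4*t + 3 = (t + 1)*(t + 3)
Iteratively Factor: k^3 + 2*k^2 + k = (k + 1)*(k^2 + k) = k*(k + 1)*(k + 1)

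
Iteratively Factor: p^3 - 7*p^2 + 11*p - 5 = (p - 1)*(p^2 - 6*p + 5) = (p - 1)^2*(p - 5)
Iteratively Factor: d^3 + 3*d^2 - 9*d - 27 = (d + 3)*(d^2 - 9) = (d - 3)*(d + 3)*(d + 3)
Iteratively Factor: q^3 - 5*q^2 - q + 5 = (q + 1)*(q^2 - 6*q + 5) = (q - 5)*(q + 1)*(q - 1)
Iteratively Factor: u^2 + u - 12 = (u - 3)*(u + 4)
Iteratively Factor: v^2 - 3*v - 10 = (v - 5)*(v + 2)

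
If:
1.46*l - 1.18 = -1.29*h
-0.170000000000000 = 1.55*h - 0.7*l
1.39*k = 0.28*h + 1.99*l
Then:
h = 0.18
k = 0.96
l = 0.65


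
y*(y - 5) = y^2 - 5*y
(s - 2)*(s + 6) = s^2 + 4*s - 12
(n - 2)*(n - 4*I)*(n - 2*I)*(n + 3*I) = n^4 - 2*n^3 - 3*I*n^3 + 10*n^2 + 6*I*n^2 - 20*n - 24*I*n + 48*I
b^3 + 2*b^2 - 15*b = b*(b - 3)*(b + 5)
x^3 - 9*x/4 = x*(x - 3/2)*(x + 3/2)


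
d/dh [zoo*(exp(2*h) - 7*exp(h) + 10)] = zoo*(exp(h) + 1)*exp(h)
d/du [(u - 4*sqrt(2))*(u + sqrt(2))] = 2*u - 3*sqrt(2)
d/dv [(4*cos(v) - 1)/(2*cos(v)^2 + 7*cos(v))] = (-7*sin(v)^3/cos(v)^2 + sin(v) - 4*tan(v))/(2*cos(v) + 7)^2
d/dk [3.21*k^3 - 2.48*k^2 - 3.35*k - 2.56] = 9.63*k^2 - 4.96*k - 3.35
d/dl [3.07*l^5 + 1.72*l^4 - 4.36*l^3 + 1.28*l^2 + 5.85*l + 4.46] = 15.35*l^4 + 6.88*l^3 - 13.08*l^2 + 2.56*l + 5.85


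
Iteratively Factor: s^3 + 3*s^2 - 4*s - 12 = (s - 2)*(s^2 + 5*s + 6) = (s - 2)*(s + 2)*(s + 3)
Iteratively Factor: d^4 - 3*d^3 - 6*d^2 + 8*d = (d)*(d^3 - 3*d^2 - 6*d + 8) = d*(d - 1)*(d^2 - 2*d - 8) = d*(d - 4)*(d - 1)*(d + 2)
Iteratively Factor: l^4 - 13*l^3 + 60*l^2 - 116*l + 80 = (l - 4)*(l^3 - 9*l^2 + 24*l - 20) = (l - 4)*(l - 2)*(l^2 - 7*l + 10) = (l - 5)*(l - 4)*(l - 2)*(l - 2)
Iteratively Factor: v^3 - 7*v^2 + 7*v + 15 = (v - 5)*(v^2 - 2*v - 3) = (v - 5)*(v + 1)*(v - 3)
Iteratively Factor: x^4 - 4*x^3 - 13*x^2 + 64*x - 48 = (x - 4)*(x^3 - 13*x + 12) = (x - 4)*(x + 4)*(x^2 - 4*x + 3) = (x - 4)*(x - 1)*(x + 4)*(x - 3)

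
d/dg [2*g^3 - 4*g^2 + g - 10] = 6*g^2 - 8*g + 1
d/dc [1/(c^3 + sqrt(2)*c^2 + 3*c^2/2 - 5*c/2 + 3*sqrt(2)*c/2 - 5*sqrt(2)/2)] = 2*(-6*c^2 - 6*c - 4*sqrt(2)*c - 3*sqrt(2) + 5)/(2*c^3 + 2*sqrt(2)*c^2 + 3*c^2 - 5*c + 3*sqrt(2)*c - 5*sqrt(2))^2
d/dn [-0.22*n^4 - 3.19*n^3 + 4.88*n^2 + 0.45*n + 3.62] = -0.88*n^3 - 9.57*n^2 + 9.76*n + 0.45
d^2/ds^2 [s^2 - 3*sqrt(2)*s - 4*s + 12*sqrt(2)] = 2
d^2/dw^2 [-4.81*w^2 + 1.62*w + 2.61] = -9.62000000000000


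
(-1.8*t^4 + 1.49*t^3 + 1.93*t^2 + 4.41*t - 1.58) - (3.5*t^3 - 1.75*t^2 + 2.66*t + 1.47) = -1.8*t^4 - 2.01*t^3 + 3.68*t^2 + 1.75*t - 3.05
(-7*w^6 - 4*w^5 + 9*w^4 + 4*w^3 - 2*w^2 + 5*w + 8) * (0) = 0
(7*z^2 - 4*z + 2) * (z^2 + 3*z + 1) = 7*z^4 + 17*z^3 - 3*z^2 + 2*z + 2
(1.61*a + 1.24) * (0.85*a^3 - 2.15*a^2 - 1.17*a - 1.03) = 1.3685*a^4 - 2.4075*a^3 - 4.5497*a^2 - 3.1091*a - 1.2772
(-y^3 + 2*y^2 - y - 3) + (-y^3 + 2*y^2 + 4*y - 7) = -2*y^3 + 4*y^2 + 3*y - 10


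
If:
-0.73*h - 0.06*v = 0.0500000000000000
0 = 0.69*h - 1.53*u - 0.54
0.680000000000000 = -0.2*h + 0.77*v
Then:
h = -0.14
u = -0.42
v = 0.85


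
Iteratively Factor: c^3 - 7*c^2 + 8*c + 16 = (c - 4)*(c^2 - 3*c - 4) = (c - 4)^2*(c + 1)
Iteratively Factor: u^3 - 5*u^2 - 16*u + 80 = (u + 4)*(u^2 - 9*u + 20) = (u - 5)*(u + 4)*(u - 4)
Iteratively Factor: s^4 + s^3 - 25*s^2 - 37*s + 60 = (s - 1)*(s^3 + 2*s^2 - 23*s - 60) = (s - 5)*(s - 1)*(s^2 + 7*s + 12) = (s - 5)*(s - 1)*(s + 3)*(s + 4)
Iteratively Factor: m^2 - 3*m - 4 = (m - 4)*(m + 1)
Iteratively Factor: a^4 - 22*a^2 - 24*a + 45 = (a - 1)*(a^3 + a^2 - 21*a - 45) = (a - 5)*(a - 1)*(a^2 + 6*a + 9) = (a - 5)*(a - 1)*(a + 3)*(a + 3)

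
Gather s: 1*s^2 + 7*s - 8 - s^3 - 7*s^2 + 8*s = -s^3 - 6*s^2 + 15*s - 8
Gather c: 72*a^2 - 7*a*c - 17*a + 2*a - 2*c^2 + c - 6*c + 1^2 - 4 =72*a^2 - 15*a - 2*c^2 + c*(-7*a - 5) - 3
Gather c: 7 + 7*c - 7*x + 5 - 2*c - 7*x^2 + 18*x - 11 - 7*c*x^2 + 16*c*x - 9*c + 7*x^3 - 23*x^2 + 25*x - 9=c*(-7*x^2 + 16*x - 4) + 7*x^3 - 30*x^2 + 36*x - 8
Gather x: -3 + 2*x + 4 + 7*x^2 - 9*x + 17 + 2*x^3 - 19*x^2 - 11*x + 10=2*x^3 - 12*x^2 - 18*x + 28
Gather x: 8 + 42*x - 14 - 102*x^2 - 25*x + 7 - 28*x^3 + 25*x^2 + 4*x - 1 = -28*x^3 - 77*x^2 + 21*x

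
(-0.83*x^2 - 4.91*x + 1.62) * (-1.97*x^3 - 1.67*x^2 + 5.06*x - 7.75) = 1.6351*x^5 + 11.0588*x^4 + 0.8085*x^3 - 21.1175*x^2 + 46.2497*x - 12.555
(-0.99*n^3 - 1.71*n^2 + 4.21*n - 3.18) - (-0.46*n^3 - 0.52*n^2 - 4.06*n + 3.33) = -0.53*n^3 - 1.19*n^2 + 8.27*n - 6.51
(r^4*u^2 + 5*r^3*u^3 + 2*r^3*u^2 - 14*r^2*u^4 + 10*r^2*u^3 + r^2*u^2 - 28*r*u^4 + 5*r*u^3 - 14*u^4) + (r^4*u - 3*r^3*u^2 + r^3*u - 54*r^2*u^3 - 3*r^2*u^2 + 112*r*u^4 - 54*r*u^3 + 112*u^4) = r^4*u^2 + r^4*u + 5*r^3*u^3 - r^3*u^2 + r^3*u - 14*r^2*u^4 - 44*r^2*u^3 - 2*r^2*u^2 + 84*r*u^4 - 49*r*u^3 + 98*u^4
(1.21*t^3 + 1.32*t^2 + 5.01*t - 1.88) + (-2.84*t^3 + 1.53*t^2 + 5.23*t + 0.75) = -1.63*t^3 + 2.85*t^2 + 10.24*t - 1.13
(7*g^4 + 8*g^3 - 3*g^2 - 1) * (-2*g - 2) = -14*g^5 - 30*g^4 - 10*g^3 + 6*g^2 + 2*g + 2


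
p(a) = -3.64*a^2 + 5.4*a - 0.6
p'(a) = 5.4 - 7.28*a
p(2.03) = -4.64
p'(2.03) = -9.38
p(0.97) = 1.21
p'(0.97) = -1.66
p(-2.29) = -32.05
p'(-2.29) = 22.07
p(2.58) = -10.90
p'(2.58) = -13.38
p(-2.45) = -35.68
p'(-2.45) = 23.24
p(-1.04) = -10.15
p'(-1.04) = 12.97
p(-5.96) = -162.08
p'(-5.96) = 48.79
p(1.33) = 0.14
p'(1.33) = -4.28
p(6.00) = -99.24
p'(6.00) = -38.28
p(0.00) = -0.60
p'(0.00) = 5.40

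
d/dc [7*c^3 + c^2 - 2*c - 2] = 21*c^2 + 2*c - 2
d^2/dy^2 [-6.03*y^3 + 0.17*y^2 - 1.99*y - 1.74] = 0.34 - 36.18*y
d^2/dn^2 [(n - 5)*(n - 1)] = 2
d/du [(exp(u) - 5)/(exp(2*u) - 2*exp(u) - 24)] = (2*(1 - exp(u))*(exp(u) - 5) + exp(2*u) - 2*exp(u) - 24)*exp(u)/(-exp(2*u) + 2*exp(u) + 24)^2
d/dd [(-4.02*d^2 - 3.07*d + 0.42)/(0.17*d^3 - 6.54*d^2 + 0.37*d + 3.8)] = (0.6834*d^4 + 1.0438*d^3 - 21.7794*d^2 - 25.0584*d - 11.8214)/(0.0289*d^6 - 2.2236*d^5 + 42.8974*d^4 - 3.5476*d^3 - 49.5671*d^2 + 2.812*d + 14.44)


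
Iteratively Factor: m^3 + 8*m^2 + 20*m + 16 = (m + 2)*(m^2 + 6*m + 8) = (m + 2)^2*(m + 4)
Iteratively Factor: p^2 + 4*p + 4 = (p + 2)*(p + 2)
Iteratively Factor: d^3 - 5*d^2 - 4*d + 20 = (d + 2)*(d^2 - 7*d + 10) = (d - 2)*(d + 2)*(d - 5)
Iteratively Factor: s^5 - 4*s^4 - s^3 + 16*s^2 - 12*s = (s - 2)*(s^4 - 2*s^3 - 5*s^2 + 6*s) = (s - 2)*(s - 1)*(s^3 - s^2 - 6*s) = (s - 2)*(s - 1)*(s + 2)*(s^2 - 3*s) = s*(s - 2)*(s - 1)*(s + 2)*(s - 3)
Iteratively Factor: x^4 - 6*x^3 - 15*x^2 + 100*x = (x + 4)*(x^3 - 10*x^2 + 25*x) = (x - 5)*(x + 4)*(x^2 - 5*x) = (x - 5)^2*(x + 4)*(x)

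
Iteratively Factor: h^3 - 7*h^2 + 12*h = (h - 4)*(h^2 - 3*h) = (h - 4)*(h - 3)*(h)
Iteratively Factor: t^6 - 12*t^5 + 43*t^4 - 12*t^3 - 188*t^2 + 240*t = (t)*(t^5 - 12*t^4 + 43*t^3 - 12*t^2 - 188*t + 240) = t*(t - 5)*(t^4 - 7*t^3 + 8*t^2 + 28*t - 48) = t*(t - 5)*(t - 4)*(t^3 - 3*t^2 - 4*t + 12) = t*(t - 5)*(t - 4)*(t - 2)*(t^2 - t - 6) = t*(t - 5)*(t - 4)*(t - 3)*(t - 2)*(t + 2)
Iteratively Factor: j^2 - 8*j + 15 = (j - 3)*(j - 5)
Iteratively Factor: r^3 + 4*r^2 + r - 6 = (r + 2)*(r^2 + 2*r - 3) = (r - 1)*(r + 2)*(r + 3)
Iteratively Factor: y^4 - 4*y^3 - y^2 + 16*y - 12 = (y - 2)*(y^3 - 2*y^2 - 5*y + 6) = (y - 2)*(y + 2)*(y^2 - 4*y + 3) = (y - 2)*(y - 1)*(y + 2)*(y - 3)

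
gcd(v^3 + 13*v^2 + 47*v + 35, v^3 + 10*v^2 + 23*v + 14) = v^2 + 8*v + 7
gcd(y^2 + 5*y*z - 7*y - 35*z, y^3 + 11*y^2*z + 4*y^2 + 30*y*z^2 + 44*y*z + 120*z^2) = y + 5*z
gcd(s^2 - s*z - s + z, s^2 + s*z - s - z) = s - 1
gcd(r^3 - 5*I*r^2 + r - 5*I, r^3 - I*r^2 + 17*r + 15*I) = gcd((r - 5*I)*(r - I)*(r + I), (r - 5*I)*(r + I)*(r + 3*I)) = r^2 - 4*I*r + 5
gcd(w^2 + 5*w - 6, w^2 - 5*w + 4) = w - 1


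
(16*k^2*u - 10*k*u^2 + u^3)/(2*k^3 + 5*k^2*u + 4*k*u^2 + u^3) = u*(16*k^2 - 10*k*u + u^2)/(2*k^3 + 5*k^2*u + 4*k*u^2 + u^3)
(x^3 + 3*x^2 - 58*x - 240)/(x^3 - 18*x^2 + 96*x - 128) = (x^2 + 11*x + 30)/(x^2 - 10*x + 16)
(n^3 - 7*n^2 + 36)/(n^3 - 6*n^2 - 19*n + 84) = (n^2 - 4*n - 12)/(n^2 - 3*n - 28)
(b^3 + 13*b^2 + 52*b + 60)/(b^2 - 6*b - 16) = (b^2 + 11*b + 30)/(b - 8)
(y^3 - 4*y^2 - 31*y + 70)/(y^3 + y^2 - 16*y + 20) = (y - 7)/(y - 2)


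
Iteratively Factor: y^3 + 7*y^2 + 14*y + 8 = (y + 1)*(y^2 + 6*y + 8) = (y + 1)*(y + 4)*(y + 2)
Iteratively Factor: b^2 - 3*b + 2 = (b - 1)*(b - 2)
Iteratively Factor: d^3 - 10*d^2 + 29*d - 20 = (d - 4)*(d^2 - 6*d + 5) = (d - 4)*(d - 1)*(d - 5)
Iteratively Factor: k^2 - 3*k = (k - 3)*(k)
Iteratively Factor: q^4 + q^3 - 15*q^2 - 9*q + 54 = (q - 2)*(q^3 + 3*q^2 - 9*q - 27) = (q - 2)*(q + 3)*(q^2 - 9) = (q - 2)*(q + 3)^2*(q - 3)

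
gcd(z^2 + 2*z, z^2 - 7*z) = z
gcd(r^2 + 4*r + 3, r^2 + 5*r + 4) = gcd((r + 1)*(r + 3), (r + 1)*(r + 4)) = r + 1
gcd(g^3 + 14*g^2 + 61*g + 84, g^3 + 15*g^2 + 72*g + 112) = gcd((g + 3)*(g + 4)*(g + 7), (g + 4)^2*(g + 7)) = g^2 + 11*g + 28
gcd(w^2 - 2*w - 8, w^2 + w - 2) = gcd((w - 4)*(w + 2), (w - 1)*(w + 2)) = w + 2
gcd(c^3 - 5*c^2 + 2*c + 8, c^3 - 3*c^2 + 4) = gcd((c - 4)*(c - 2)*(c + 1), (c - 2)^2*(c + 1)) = c^2 - c - 2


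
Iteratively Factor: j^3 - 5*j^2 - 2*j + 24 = (j + 2)*(j^2 - 7*j + 12) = (j - 3)*(j + 2)*(j - 4)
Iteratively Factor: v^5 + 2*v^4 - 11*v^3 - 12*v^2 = (v + 4)*(v^4 - 2*v^3 - 3*v^2) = v*(v + 4)*(v^3 - 2*v^2 - 3*v) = v*(v - 3)*(v + 4)*(v^2 + v) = v*(v - 3)*(v + 1)*(v + 4)*(v)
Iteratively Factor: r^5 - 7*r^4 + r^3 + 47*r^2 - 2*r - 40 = (r + 1)*(r^4 - 8*r^3 + 9*r^2 + 38*r - 40) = (r - 4)*(r + 1)*(r^3 - 4*r^2 - 7*r + 10) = (r - 4)*(r - 1)*(r + 1)*(r^2 - 3*r - 10) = (r - 5)*(r - 4)*(r - 1)*(r + 1)*(r + 2)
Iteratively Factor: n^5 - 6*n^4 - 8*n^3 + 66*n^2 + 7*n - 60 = (n + 3)*(n^4 - 9*n^3 + 19*n^2 + 9*n - 20) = (n - 5)*(n + 3)*(n^3 - 4*n^2 - n + 4) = (n - 5)*(n - 4)*(n + 3)*(n^2 - 1) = (n - 5)*(n - 4)*(n + 1)*(n + 3)*(n - 1)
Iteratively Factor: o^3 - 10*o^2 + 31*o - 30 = (o - 2)*(o^2 - 8*o + 15) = (o - 3)*(o - 2)*(o - 5)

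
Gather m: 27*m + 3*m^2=3*m^2 + 27*m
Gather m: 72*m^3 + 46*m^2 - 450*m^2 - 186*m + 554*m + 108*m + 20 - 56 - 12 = 72*m^3 - 404*m^2 + 476*m - 48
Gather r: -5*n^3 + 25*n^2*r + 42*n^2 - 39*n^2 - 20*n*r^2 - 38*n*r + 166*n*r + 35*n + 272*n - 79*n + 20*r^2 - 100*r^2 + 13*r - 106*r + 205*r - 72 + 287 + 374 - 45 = -5*n^3 + 3*n^2 + 228*n + r^2*(-20*n - 80) + r*(25*n^2 + 128*n + 112) + 544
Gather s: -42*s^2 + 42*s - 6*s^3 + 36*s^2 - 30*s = -6*s^3 - 6*s^2 + 12*s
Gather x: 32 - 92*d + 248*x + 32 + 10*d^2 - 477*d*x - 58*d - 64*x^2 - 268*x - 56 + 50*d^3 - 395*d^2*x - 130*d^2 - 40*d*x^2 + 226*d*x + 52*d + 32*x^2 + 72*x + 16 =50*d^3 - 120*d^2 - 98*d + x^2*(-40*d - 32) + x*(-395*d^2 - 251*d + 52) + 24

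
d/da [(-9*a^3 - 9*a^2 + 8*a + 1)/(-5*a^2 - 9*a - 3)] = (45*a^4 + 162*a^3 + 202*a^2 + 64*a - 15)/(25*a^4 + 90*a^3 + 111*a^2 + 54*a + 9)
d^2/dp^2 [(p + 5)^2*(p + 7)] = 6*p + 34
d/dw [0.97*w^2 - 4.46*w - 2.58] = 1.94*w - 4.46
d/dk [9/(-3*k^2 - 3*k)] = 3*(2*k + 1)/(k^2*(k + 1)^2)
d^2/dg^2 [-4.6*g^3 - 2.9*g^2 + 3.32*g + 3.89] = -27.6*g - 5.8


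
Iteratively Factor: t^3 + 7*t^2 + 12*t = (t + 4)*(t^2 + 3*t) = t*(t + 4)*(t + 3)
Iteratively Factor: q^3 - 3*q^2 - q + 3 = (q + 1)*(q^2 - 4*q + 3) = (q - 3)*(q + 1)*(q - 1)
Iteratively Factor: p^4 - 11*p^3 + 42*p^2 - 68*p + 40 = (p - 2)*(p^3 - 9*p^2 + 24*p - 20) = (p - 5)*(p - 2)*(p^2 - 4*p + 4) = (p - 5)*(p - 2)^2*(p - 2)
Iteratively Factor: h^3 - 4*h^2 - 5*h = (h - 5)*(h^2 + h) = (h - 5)*(h + 1)*(h)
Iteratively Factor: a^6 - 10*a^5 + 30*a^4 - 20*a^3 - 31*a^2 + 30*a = (a)*(a^5 - 10*a^4 + 30*a^3 - 20*a^2 - 31*a + 30) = a*(a + 1)*(a^4 - 11*a^3 + 41*a^2 - 61*a + 30) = a*(a - 2)*(a + 1)*(a^3 - 9*a^2 + 23*a - 15) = a*(a - 2)*(a - 1)*(a + 1)*(a^2 - 8*a + 15) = a*(a - 5)*(a - 2)*(a - 1)*(a + 1)*(a - 3)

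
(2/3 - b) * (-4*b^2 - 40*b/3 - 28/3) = 4*b^3 + 32*b^2/3 + 4*b/9 - 56/9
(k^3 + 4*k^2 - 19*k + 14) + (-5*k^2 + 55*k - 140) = k^3 - k^2 + 36*k - 126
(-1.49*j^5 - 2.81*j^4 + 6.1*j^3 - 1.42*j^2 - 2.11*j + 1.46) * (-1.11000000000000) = 1.6539*j^5 + 3.1191*j^4 - 6.771*j^3 + 1.5762*j^2 + 2.3421*j - 1.6206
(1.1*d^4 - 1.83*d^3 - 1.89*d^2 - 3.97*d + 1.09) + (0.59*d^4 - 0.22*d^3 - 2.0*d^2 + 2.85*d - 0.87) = 1.69*d^4 - 2.05*d^3 - 3.89*d^2 - 1.12*d + 0.22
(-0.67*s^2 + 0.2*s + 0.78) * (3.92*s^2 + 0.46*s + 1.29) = -2.6264*s^4 + 0.4758*s^3 + 2.2853*s^2 + 0.6168*s + 1.0062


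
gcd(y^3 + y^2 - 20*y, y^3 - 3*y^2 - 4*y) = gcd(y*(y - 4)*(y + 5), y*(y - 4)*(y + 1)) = y^2 - 4*y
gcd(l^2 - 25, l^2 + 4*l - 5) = l + 5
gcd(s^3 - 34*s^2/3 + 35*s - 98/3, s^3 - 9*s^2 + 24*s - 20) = s - 2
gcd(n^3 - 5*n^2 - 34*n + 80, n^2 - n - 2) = n - 2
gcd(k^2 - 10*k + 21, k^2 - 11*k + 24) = k - 3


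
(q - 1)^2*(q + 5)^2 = q^4 + 8*q^3 + 6*q^2 - 40*q + 25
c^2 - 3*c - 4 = (c - 4)*(c + 1)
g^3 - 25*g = g*(g - 5)*(g + 5)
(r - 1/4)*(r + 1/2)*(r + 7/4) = r^3 + 2*r^2 + 5*r/16 - 7/32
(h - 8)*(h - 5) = h^2 - 13*h + 40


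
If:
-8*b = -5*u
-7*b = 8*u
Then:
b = 0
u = 0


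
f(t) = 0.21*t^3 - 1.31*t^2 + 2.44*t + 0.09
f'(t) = 0.63*t^2 - 2.62*t + 2.44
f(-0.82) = -2.91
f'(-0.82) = 5.01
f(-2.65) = -19.48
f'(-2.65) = 13.81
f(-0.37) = -1.00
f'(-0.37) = 3.50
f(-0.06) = -0.06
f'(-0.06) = 2.60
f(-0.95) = -3.59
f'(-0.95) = 5.50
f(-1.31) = -5.83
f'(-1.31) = 6.95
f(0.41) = 0.88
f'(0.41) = 1.47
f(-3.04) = -25.33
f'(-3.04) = 16.23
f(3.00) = 1.29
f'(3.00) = 0.25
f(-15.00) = -1040.01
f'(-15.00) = 183.49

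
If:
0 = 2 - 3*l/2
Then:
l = 4/3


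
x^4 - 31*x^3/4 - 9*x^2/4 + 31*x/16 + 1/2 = (x - 8)*(x - 1/2)*(x + 1/4)*(x + 1/2)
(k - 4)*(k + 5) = k^2 + k - 20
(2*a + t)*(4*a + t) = 8*a^2 + 6*a*t + t^2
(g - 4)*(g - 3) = g^2 - 7*g + 12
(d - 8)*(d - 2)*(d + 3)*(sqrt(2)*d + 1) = sqrt(2)*d^4 - 7*sqrt(2)*d^3 + d^3 - 14*sqrt(2)*d^2 - 7*d^2 - 14*d + 48*sqrt(2)*d + 48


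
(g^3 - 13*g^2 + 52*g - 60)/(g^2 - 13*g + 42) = (g^2 - 7*g + 10)/(g - 7)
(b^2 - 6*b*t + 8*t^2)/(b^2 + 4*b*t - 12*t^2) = (b - 4*t)/(b + 6*t)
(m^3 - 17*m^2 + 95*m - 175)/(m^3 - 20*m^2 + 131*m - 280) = (m - 5)/(m - 8)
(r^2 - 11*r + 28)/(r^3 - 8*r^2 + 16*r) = (r - 7)/(r*(r - 4))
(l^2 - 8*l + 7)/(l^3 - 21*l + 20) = (l - 7)/(l^2 + l - 20)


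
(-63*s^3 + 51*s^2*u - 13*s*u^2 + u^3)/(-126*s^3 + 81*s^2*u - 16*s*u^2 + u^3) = (3*s - u)/(6*s - u)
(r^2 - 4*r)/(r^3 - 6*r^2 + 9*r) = (r - 4)/(r^2 - 6*r + 9)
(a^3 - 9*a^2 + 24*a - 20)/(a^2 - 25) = (a^2 - 4*a + 4)/(a + 5)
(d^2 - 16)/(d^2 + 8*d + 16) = (d - 4)/(d + 4)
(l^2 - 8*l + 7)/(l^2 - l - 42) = (l - 1)/(l + 6)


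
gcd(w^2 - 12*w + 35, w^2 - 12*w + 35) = w^2 - 12*w + 35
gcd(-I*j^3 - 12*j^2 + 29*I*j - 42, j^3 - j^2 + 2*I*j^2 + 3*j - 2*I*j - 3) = 1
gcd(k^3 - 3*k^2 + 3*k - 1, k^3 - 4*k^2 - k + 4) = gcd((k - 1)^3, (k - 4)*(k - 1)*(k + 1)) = k - 1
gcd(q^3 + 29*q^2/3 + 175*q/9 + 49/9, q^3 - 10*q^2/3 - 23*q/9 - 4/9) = q + 1/3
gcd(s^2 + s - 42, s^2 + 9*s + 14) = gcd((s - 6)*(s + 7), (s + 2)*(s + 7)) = s + 7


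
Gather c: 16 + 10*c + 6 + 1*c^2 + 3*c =c^2 + 13*c + 22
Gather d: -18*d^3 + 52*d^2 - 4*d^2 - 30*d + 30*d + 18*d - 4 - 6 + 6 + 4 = -18*d^3 + 48*d^2 + 18*d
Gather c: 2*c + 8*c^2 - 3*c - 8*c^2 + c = 0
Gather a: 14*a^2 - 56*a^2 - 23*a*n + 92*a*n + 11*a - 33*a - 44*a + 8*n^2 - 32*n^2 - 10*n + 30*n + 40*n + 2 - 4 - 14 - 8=-42*a^2 + a*(69*n - 66) - 24*n^2 + 60*n - 24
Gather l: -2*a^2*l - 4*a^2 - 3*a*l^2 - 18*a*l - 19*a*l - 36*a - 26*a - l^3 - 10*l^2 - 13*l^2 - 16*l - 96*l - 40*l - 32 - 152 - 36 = -4*a^2 - 62*a - l^3 + l^2*(-3*a - 23) + l*(-2*a^2 - 37*a - 152) - 220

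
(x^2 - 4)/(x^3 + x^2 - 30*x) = (x^2 - 4)/(x*(x^2 + x - 30))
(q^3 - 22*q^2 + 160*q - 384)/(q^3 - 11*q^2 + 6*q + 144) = (q - 8)/(q + 3)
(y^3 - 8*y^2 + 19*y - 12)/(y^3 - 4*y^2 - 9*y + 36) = (y - 1)/(y + 3)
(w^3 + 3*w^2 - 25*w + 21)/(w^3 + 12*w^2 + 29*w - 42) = (w - 3)/(w + 6)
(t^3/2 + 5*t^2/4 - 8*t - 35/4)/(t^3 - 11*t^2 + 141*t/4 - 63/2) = (t^2 + 6*t + 5)/(2*t^2 - 15*t + 18)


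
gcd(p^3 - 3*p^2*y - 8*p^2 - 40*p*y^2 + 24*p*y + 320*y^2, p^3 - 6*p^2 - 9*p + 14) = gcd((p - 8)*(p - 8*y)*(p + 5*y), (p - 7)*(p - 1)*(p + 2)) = 1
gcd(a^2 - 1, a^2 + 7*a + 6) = a + 1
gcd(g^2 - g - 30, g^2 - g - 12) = 1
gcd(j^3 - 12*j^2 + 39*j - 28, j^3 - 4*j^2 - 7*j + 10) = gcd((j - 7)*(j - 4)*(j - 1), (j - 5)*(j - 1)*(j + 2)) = j - 1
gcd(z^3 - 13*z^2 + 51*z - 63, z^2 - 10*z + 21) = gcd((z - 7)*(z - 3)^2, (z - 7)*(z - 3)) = z^2 - 10*z + 21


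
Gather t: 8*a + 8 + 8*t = 8*a + 8*t + 8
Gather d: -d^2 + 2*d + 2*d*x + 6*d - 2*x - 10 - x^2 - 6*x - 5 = -d^2 + d*(2*x + 8) - x^2 - 8*x - 15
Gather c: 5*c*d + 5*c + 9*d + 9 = c*(5*d + 5) + 9*d + 9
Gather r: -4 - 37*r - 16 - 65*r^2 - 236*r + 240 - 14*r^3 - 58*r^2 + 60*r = -14*r^3 - 123*r^2 - 213*r + 220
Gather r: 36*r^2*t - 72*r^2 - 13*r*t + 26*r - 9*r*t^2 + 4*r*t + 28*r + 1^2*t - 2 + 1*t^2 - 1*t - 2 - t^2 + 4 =r^2*(36*t - 72) + r*(-9*t^2 - 9*t + 54)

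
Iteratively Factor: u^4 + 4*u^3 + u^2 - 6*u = (u - 1)*(u^3 + 5*u^2 + 6*u) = (u - 1)*(u + 2)*(u^2 + 3*u) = u*(u - 1)*(u + 2)*(u + 3)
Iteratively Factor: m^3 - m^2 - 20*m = (m - 5)*(m^2 + 4*m) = (m - 5)*(m + 4)*(m)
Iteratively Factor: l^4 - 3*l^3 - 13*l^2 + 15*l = (l - 1)*(l^3 - 2*l^2 - 15*l) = (l - 5)*(l - 1)*(l^2 + 3*l) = (l - 5)*(l - 1)*(l + 3)*(l)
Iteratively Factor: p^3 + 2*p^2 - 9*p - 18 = (p + 2)*(p^2 - 9) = (p + 2)*(p + 3)*(p - 3)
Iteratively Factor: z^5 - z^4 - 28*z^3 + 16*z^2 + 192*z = (z - 4)*(z^4 + 3*z^3 - 16*z^2 - 48*z) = (z - 4)^2*(z^3 + 7*z^2 + 12*z) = (z - 4)^2*(z + 3)*(z^2 + 4*z) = z*(z - 4)^2*(z + 3)*(z + 4)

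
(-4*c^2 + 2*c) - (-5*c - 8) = -4*c^2 + 7*c + 8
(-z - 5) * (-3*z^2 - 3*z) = 3*z^3 + 18*z^2 + 15*z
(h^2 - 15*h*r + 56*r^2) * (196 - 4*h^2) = -4*h^4 + 60*h^3*r - 224*h^2*r^2 + 196*h^2 - 2940*h*r + 10976*r^2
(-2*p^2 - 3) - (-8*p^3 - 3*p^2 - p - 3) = 8*p^3 + p^2 + p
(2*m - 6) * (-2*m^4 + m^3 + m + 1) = -4*m^5 + 14*m^4 - 6*m^3 + 2*m^2 - 4*m - 6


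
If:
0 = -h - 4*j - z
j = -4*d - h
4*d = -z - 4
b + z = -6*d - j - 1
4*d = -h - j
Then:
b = 7*z/6 + 19/3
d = -z/4 - 1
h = 5*z/3 + 16/3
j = -2*z/3 - 4/3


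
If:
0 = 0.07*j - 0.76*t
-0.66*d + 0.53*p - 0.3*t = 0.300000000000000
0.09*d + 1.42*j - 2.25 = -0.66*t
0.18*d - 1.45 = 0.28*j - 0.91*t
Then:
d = 9.11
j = 0.97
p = 11.96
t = 0.09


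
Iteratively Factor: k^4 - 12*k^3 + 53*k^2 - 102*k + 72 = (k - 2)*(k^3 - 10*k^2 + 33*k - 36) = (k - 3)*(k - 2)*(k^2 - 7*k + 12) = (k - 3)^2*(k - 2)*(k - 4)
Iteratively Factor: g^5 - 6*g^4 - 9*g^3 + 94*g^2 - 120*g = (g + 4)*(g^4 - 10*g^3 + 31*g^2 - 30*g) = g*(g + 4)*(g^3 - 10*g^2 + 31*g - 30) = g*(g - 3)*(g + 4)*(g^2 - 7*g + 10) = g*(g - 3)*(g - 2)*(g + 4)*(g - 5)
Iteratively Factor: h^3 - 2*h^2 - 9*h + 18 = (h + 3)*(h^2 - 5*h + 6) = (h - 2)*(h + 3)*(h - 3)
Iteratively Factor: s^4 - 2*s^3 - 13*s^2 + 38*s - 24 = (s - 3)*(s^3 + s^2 - 10*s + 8) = (s - 3)*(s - 2)*(s^2 + 3*s - 4) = (s - 3)*(s - 2)*(s + 4)*(s - 1)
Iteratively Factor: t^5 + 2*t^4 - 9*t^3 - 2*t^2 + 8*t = (t + 4)*(t^4 - 2*t^3 - t^2 + 2*t) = (t - 1)*(t + 4)*(t^3 - t^2 - 2*t) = (t - 2)*(t - 1)*(t + 4)*(t^2 + t) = t*(t - 2)*(t - 1)*(t + 4)*(t + 1)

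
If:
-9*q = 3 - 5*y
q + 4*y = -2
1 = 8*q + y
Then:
No Solution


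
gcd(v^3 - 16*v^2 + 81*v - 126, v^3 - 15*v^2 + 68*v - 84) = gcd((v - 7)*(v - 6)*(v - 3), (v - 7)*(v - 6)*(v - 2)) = v^2 - 13*v + 42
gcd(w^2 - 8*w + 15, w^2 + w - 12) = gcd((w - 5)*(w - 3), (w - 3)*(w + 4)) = w - 3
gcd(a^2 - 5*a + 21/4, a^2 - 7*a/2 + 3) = a - 3/2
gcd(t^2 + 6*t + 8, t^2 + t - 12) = t + 4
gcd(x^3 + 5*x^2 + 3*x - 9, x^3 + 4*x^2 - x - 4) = x - 1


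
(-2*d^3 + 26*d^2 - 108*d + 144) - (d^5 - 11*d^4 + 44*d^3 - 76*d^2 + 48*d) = -d^5 + 11*d^4 - 46*d^3 + 102*d^2 - 156*d + 144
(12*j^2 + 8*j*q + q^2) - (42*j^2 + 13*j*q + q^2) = -30*j^2 - 5*j*q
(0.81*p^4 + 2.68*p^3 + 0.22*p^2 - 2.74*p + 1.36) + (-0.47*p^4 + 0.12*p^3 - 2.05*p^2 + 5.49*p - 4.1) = 0.34*p^4 + 2.8*p^3 - 1.83*p^2 + 2.75*p - 2.74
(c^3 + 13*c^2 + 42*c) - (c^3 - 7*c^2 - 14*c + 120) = 20*c^2 + 56*c - 120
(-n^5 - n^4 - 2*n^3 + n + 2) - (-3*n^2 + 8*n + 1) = -n^5 - n^4 - 2*n^3 + 3*n^2 - 7*n + 1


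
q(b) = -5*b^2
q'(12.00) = -120.00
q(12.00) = -720.00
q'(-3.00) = 30.00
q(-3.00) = -45.00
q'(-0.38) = 3.80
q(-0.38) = -0.72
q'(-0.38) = 3.80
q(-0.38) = -0.72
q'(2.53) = -25.30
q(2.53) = -32.00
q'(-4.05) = 40.50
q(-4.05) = -82.01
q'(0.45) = -4.50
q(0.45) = -1.01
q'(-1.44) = 14.40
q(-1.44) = -10.37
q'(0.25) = -2.50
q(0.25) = -0.31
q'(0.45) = -4.50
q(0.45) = -1.01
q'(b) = -10*b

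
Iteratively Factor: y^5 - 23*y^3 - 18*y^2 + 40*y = (y + 4)*(y^4 - 4*y^3 - 7*y^2 + 10*y) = (y - 1)*(y + 4)*(y^3 - 3*y^2 - 10*y) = y*(y - 1)*(y + 4)*(y^2 - 3*y - 10) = y*(y - 1)*(y + 2)*(y + 4)*(y - 5)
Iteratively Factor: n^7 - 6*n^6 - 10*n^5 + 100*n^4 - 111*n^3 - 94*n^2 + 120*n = (n + 4)*(n^6 - 10*n^5 + 30*n^4 - 20*n^3 - 31*n^2 + 30*n) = (n + 1)*(n + 4)*(n^5 - 11*n^4 + 41*n^3 - 61*n^2 + 30*n) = (n - 5)*(n + 1)*(n + 4)*(n^4 - 6*n^3 + 11*n^2 - 6*n) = n*(n - 5)*(n + 1)*(n + 4)*(n^3 - 6*n^2 + 11*n - 6) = n*(n - 5)*(n - 3)*(n + 1)*(n + 4)*(n^2 - 3*n + 2) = n*(n - 5)*(n - 3)*(n - 2)*(n + 1)*(n + 4)*(n - 1)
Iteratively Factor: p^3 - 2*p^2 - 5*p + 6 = (p + 2)*(p^2 - 4*p + 3) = (p - 1)*(p + 2)*(p - 3)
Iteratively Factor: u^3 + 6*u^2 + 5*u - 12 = (u + 4)*(u^2 + 2*u - 3) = (u - 1)*(u + 4)*(u + 3)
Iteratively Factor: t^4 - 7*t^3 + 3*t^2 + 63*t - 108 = (t - 3)*(t^3 - 4*t^2 - 9*t + 36) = (t - 4)*(t - 3)*(t^2 - 9) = (t - 4)*(t - 3)*(t + 3)*(t - 3)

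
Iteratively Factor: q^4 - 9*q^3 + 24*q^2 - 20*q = (q - 5)*(q^3 - 4*q^2 + 4*q) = q*(q - 5)*(q^2 - 4*q + 4) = q*(q - 5)*(q - 2)*(q - 2)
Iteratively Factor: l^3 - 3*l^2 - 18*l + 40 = (l - 5)*(l^2 + 2*l - 8) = (l - 5)*(l + 4)*(l - 2)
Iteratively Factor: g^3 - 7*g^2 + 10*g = (g - 2)*(g^2 - 5*g) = (g - 5)*(g - 2)*(g)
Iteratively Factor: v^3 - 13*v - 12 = (v + 1)*(v^2 - v - 12) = (v + 1)*(v + 3)*(v - 4)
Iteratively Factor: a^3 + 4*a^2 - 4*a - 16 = (a + 4)*(a^2 - 4) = (a - 2)*(a + 4)*(a + 2)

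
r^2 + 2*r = r*(r + 2)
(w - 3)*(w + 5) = w^2 + 2*w - 15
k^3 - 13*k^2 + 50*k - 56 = (k - 7)*(k - 4)*(k - 2)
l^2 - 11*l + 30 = (l - 6)*(l - 5)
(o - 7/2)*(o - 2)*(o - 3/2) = o^3 - 7*o^2 + 61*o/4 - 21/2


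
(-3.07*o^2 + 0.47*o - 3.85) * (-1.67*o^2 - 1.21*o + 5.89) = 5.1269*o^4 + 2.9298*o^3 - 12.2215*o^2 + 7.4268*o - 22.6765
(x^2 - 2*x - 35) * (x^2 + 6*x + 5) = x^4 + 4*x^3 - 42*x^2 - 220*x - 175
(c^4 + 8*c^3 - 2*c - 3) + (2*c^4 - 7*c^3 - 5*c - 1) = 3*c^4 + c^3 - 7*c - 4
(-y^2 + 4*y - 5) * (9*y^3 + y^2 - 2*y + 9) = -9*y^5 + 35*y^4 - 39*y^3 - 22*y^2 + 46*y - 45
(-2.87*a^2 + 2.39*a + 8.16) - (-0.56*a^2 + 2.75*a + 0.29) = -2.31*a^2 - 0.36*a + 7.87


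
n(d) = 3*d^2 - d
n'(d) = 6*d - 1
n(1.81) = 8.02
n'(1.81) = 9.86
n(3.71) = 37.58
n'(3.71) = 21.26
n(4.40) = 53.68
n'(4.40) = 25.40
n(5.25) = 77.44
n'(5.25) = 30.50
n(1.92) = 9.14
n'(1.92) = 10.52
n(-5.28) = 88.92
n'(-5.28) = -32.68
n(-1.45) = 7.76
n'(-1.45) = -9.70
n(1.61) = 6.17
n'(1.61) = 8.66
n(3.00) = 24.00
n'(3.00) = 17.00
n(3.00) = 24.00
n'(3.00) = 17.00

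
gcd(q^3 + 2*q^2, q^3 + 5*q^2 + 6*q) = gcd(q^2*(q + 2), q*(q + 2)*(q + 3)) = q^2 + 2*q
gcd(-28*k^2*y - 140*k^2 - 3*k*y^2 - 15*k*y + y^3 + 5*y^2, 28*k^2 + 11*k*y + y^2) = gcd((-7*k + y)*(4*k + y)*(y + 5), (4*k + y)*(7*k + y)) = 4*k + y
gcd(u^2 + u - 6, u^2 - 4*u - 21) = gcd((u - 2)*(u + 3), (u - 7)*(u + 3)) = u + 3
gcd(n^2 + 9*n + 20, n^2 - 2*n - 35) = n + 5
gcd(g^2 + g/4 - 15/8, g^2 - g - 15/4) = g + 3/2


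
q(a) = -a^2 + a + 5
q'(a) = 1 - 2*a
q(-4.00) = -15.00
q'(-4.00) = 9.00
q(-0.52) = 4.21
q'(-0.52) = 2.04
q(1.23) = 4.72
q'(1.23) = -1.46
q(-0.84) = 3.45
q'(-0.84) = 2.68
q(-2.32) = -2.70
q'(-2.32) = 5.64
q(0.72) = 5.20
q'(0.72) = -0.44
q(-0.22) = 4.73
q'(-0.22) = 1.44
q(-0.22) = 4.73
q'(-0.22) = 1.44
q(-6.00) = -37.00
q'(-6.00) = 13.00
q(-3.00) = -7.00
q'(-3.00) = 7.00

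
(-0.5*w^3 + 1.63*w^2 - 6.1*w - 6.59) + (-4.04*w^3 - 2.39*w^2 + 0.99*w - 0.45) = -4.54*w^3 - 0.76*w^2 - 5.11*w - 7.04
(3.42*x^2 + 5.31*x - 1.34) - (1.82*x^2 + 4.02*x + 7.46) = 1.6*x^2 + 1.29*x - 8.8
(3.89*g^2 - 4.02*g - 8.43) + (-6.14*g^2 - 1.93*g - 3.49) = -2.25*g^2 - 5.95*g - 11.92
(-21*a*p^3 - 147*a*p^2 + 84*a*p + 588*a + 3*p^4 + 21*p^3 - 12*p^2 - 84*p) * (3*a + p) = -63*a^2*p^3 - 441*a^2*p^2 + 252*a^2*p + 1764*a^2 - 12*a*p^4 - 84*a*p^3 + 48*a*p^2 + 336*a*p + 3*p^5 + 21*p^4 - 12*p^3 - 84*p^2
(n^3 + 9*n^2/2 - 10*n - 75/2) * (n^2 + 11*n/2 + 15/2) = n^5 + 10*n^4 + 89*n^3/4 - 235*n^2/4 - 1125*n/4 - 1125/4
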